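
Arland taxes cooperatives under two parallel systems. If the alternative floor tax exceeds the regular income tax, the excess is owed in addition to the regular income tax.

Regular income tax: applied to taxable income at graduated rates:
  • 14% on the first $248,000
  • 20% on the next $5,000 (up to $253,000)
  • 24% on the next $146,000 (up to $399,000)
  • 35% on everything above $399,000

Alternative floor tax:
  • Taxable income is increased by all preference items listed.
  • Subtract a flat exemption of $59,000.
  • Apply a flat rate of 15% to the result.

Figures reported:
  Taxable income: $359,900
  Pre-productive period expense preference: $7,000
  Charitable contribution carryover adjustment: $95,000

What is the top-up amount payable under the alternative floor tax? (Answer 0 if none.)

Regular income tax:
  $248,000 × 14% = $34,720
  $5,000 × 20% = $1,000
  $106,900 × 24% = $25,656
  → $61,376

Alternative floor tax:
  Adjusted income: $359,900 + $7,000 + $95,000 = $461,900
  Less exemption $59,000 → base $402,900
  $402,900 × 15% = $60,435

$60,435 ≤ $61,376, so no add-on is due.

$0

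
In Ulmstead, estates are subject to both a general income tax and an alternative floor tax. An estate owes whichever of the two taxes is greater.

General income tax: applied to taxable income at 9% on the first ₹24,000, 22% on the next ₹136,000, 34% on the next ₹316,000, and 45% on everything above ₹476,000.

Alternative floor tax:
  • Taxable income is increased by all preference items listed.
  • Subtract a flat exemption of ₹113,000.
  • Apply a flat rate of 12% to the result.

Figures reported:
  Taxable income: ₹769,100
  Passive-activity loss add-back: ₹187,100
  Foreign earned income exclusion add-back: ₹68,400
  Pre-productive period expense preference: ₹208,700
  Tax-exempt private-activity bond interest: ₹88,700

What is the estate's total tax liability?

General income tax:
  ₹24,000 × 9% = ₹2,160
  ₹136,000 × 22% = ₹29,920
  ₹316,000 × 34% = ₹107,440
  ₹293,100 × 45% = ₹131,895
  → ₹271,415

Alternative floor tax:
  Adjusted income: ₹769,100 + ₹187,100 + ₹68,400 + ₹208,700 + ₹88,700 = ₹1,322,000
  Less exemption ₹113,000 → base ₹1,209,000
  ₹1,209,000 × 12% = ₹145,080

₹271,415 > ₹145,080, so the general income tax governs.

₹271,415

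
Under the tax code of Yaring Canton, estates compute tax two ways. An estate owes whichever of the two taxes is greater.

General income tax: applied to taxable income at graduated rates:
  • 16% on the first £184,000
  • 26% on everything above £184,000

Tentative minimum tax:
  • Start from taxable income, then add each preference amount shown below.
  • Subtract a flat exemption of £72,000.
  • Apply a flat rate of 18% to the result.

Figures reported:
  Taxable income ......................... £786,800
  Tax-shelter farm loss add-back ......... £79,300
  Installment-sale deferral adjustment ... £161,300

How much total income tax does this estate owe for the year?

£186,168

General income tax:
  £184,000 × 16% = £29,440
  £602,800 × 26% = £156,728
  → £186,168

Tentative minimum tax:
  Adjusted income: £786,800 + £79,300 + £161,300 = £1,027,400
  Less exemption £72,000 → base £955,400
  £955,400 × 18% = £171,972

£186,168 > £171,972, so the general income tax governs.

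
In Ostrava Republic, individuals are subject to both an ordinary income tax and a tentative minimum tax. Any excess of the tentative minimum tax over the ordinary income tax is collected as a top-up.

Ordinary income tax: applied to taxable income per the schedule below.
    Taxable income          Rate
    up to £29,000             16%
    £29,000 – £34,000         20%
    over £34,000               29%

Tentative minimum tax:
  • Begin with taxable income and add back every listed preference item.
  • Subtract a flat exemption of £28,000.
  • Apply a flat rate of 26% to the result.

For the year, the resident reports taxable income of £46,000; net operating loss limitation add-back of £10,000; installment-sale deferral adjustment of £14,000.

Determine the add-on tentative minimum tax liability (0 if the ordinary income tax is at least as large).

£1,800

Ordinary income tax:
  £29,000 × 16% = £4,640
  £5,000 × 20% = £1,000
  £12,000 × 29% = £3,480
  → £9,120

Tentative minimum tax:
  Adjusted income: £46,000 + £10,000 + £14,000 = £70,000
  Less exemption £28,000 → base £42,000
  £42,000 × 26% = £10,920

Excess of tentative minimum tax over ordinary income tax: £10,920 − £9,120 = £1,800.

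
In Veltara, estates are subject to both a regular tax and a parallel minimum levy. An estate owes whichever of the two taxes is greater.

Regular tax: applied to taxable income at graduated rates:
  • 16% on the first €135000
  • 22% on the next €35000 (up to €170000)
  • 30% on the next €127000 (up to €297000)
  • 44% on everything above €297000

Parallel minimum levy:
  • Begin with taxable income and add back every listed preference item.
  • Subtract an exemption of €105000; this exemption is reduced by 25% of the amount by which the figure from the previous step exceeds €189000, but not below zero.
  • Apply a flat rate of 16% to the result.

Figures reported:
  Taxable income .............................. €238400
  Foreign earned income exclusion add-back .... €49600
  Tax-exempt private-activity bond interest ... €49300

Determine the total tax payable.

€49820

Regular tax:
  €135000 × 16% = €21600
  €35000 × 22% = €7700
  €68400 × 30% = €20520
  → €49820

Parallel minimum levy:
  Adjusted income: €238400 + €49600 + €49300 = €337300
  Exemption: €105000 − 25% × (€337300 − €189000) = €105000 − €37075 = €67925
  Base: €337300 − €67925 = €269375
  €269375 × 16% = €43100

€49820 > €43100, so the regular tax governs.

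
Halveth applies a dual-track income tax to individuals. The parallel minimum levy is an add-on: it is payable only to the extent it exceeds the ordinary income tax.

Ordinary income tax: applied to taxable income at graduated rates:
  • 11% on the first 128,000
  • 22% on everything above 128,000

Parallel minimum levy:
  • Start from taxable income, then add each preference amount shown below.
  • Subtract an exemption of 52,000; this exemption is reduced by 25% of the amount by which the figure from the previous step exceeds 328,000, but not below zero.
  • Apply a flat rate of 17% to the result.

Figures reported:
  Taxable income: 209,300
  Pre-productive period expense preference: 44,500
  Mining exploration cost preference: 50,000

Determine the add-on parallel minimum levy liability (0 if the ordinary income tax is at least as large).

10,840

Ordinary income tax:
  128,000 × 11% = 14,080
  81,300 × 22% = 17,886
  → 31,966

Parallel minimum levy:
  Adjusted income: 209,300 + 44,500 + 50,000 = 303,800
  Exemption: 303,800 ≤ 328,000, so full 52,000 applies
  Base: 303,800 − 52,000 = 251,800
  251,800 × 17% = 42,806

Excess of parallel minimum levy over ordinary income tax: 42,806 − 31,966 = 10,840.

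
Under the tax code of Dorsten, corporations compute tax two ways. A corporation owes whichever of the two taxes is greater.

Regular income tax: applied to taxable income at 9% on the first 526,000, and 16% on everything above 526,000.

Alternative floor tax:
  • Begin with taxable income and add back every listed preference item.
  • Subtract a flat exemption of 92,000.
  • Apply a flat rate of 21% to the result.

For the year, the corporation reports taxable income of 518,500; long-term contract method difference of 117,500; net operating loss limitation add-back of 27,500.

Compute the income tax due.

Alternative floor tax:
  Adjusted income: 518,500 + 117,500 + 27,500 = 663,500
  Less exemption 92,000 → base 571,500
  571,500 × 21% = 120,015

Regular income tax:
  518,500 × 9% = 46,665

120,015 > 46,665, so the alternative floor tax is the binding amount.

120,015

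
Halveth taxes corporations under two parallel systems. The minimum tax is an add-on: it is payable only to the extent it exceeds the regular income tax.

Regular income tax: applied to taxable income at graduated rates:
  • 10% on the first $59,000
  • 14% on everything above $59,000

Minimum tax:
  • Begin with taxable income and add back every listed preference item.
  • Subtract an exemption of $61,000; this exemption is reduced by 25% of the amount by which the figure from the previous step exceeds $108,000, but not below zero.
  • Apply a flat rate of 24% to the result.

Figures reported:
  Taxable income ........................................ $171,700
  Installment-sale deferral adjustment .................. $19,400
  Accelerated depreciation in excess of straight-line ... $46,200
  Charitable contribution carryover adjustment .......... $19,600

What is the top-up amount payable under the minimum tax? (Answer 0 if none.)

$34,272

Minimum tax:
  Adjusted income: $171,700 + $19,400 + $46,200 + $19,600 = $256,900
  Exemption: $61,000 − 25% × ($256,900 − $108,000) = $61,000 − $37,225 = $23,775
  Base: $256,900 − $23,775 = $233,125
  $233,125 × 24% = $55,950

Regular income tax:
  $59,000 × 10% = $5,900
  $112,700 × 14% = $15,778
  → $21,678

Excess of minimum tax over regular income tax: $55,950 − $21,678 = $34,272.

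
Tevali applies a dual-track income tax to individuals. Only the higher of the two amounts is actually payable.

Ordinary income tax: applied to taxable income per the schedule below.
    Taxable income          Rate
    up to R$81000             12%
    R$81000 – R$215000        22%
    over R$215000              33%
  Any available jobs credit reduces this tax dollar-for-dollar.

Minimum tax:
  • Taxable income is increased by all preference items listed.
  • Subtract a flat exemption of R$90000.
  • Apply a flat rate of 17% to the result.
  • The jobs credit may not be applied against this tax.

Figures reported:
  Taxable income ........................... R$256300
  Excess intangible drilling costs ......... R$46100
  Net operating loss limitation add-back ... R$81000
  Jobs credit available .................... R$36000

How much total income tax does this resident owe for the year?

R$49878

Minimum tax:
  Adjusted income: R$256300 + R$46100 + R$81000 = R$383400
  Less exemption R$90000 → base R$293400
  R$293400 × 17% = R$49878

Ordinary income tax:
  R$81000 × 12% = R$9720
  R$134000 × 22% = R$29480
  R$41300 × 33% = R$13629
  → R$52829
  Less jobs credit R$36000 → R$16829

R$49878 > R$16829, so the minimum tax is the binding amount.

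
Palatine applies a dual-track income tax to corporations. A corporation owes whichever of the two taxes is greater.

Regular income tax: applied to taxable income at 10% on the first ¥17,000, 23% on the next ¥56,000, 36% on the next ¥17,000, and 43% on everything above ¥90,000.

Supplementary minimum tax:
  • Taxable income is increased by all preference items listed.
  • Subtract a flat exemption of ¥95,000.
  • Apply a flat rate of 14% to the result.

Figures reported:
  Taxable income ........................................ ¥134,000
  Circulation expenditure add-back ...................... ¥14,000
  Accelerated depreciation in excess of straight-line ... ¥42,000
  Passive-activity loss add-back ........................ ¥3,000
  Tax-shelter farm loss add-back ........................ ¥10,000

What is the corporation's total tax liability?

Regular income tax:
  ¥17,000 × 10% = ¥1,700
  ¥56,000 × 23% = ¥12,880
  ¥17,000 × 36% = ¥6,120
  ¥44,000 × 43% = ¥18,920
  → ¥39,620

Supplementary minimum tax:
  Adjusted income: ¥134,000 + ¥14,000 + ¥42,000 + ¥3,000 + ¥10,000 = ¥203,000
  Less exemption ¥95,000 → base ¥108,000
  ¥108,000 × 14% = ¥15,120

¥39,620 > ¥15,120, so the regular income tax governs.

¥39,620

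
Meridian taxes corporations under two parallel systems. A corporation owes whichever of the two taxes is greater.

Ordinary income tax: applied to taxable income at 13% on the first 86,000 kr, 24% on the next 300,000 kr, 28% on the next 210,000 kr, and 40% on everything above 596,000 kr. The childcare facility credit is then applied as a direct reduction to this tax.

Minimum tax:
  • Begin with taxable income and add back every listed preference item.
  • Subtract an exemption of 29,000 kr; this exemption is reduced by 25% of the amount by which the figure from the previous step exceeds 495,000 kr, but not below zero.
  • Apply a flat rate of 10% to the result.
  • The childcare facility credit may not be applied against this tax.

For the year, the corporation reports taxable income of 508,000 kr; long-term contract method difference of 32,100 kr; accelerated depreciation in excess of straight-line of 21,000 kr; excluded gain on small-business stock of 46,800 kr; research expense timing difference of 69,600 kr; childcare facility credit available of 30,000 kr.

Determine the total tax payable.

Ordinary income tax:
  86,000 kr × 13% = 11,180 kr
  300,000 kr × 24% = 72,000 kr
  122,000 kr × 28% = 34,160 kr
  → 117,340 kr
  Less childcare facility credit 30,000 kr → 87,340 kr

Minimum tax:
  Adjusted income: 508,000 kr + 32,100 kr + 21,000 kr + 46,800 kr + 69,600 kr = 677,500 kr
  Exemption: 25% × (677,500 kr − 495,000 kr) = 45,625 kr ≥ 29,000 kr, so the exemption is fully phased out
  Base: 677,500 kr − 0 kr = 677,500 kr
  677,500 kr × 10% = 67,750 kr

87,340 kr > 67,750 kr, so the ordinary income tax governs.

87,340 kr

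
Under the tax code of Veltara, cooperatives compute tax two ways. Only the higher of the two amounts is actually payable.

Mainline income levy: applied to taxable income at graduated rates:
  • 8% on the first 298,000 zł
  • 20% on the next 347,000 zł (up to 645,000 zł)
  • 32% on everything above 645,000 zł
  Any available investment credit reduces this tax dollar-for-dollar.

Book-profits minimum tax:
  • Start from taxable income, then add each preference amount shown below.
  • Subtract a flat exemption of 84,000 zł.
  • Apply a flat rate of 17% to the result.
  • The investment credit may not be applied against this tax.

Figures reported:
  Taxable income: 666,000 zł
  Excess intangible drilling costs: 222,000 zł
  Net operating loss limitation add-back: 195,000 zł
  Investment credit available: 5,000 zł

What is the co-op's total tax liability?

169,830 zł

Book-profits minimum tax:
  Adjusted income: 666,000 zł + 222,000 zł + 195,000 zł = 1,083,000 zł
  Less exemption 84,000 zł → base 999,000 zł
  999,000 zł × 17% = 169,830 zł

Mainline income levy:
  298,000 zł × 8% = 23,840 zł
  347,000 zł × 20% = 69,400 zł
  21,000 zł × 32% = 6,720 zł
  → 99,960 zł
  Less investment credit 5,000 zł → 94,960 zł

169,830 zł > 94,960 zł, so the book-profits minimum tax is the binding amount.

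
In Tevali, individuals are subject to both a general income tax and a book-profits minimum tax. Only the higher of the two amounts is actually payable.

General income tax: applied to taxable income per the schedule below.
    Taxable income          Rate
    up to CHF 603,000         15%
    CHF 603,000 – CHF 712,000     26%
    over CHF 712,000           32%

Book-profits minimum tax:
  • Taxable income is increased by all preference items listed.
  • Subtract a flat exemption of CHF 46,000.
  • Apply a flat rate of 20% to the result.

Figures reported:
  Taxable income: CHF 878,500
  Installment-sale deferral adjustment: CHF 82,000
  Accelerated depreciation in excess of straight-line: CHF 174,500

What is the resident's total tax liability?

CHF 217,800

General income tax:
  CHF 603,000 × 15% = CHF 90,450
  CHF 109,000 × 26% = CHF 28,340
  CHF 166,500 × 32% = CHF 53,280
  → CHF 172,070

Book-profits minimum tax:
  Adjusted income: CHF 878,500 + CHF 82,000 + CHF 174,500 = CHF 1,135,000
  Less exemption CHF 46,000 → base CHF 1,089,000
  CHF 1,089,000 × 20% = CHF 217,800

CHF 217,800 > CHF 172,070, so the book-profits minimum tax is the binding amount.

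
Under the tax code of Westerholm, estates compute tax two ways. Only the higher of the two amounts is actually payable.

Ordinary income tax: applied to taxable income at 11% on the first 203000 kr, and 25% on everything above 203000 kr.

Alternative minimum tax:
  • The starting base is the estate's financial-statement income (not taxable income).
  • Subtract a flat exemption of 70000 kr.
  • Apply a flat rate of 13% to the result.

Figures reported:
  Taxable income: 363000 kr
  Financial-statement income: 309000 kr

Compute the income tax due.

62330 kr

Alternative minimum tax:
  Base (financial-statement income): 309000 kr
  Less exemption 70000 kr → base 239000 kr
  239000 kr × 13% = 31070 kr

Ordinary income tax:
  203000 kr × 11% = 22330 kr
  160000 kr × 25% = 40000 kr
  → 62330 kr

62330 kr > 31070 kr, so the ordinary income tax governs.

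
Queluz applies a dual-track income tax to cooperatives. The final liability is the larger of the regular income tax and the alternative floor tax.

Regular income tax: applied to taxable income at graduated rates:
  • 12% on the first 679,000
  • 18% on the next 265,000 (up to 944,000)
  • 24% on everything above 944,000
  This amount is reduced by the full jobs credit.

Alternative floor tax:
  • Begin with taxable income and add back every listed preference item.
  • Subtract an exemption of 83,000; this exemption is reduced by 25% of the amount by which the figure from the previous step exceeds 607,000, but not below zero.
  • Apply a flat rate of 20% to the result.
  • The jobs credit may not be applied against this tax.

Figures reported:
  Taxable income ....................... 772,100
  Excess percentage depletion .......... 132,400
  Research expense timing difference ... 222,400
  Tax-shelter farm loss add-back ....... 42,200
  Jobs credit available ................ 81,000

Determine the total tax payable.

233,820

Regular income tax:
  679,000 × 12% = 81,480
  93,100 × 18% = 16,758
  → 98,238
  Less jobs credit 81,000 → 17,238

Alternative floor tax:
  Adjusted income: 772,100 + 132,400 + 222,400 + 42,200 = 1,169,100
  Exemption: 25% × (1,169,100 − 607,000) = 140,525 ≥ 83,000, so the exemption is fully phased out
  Base: 1,169,100 − 0 = 1,169,100
  1,169,100 × 20% = 233,820

233,820 > 17,238, so the alternative floor tax is the binding amount.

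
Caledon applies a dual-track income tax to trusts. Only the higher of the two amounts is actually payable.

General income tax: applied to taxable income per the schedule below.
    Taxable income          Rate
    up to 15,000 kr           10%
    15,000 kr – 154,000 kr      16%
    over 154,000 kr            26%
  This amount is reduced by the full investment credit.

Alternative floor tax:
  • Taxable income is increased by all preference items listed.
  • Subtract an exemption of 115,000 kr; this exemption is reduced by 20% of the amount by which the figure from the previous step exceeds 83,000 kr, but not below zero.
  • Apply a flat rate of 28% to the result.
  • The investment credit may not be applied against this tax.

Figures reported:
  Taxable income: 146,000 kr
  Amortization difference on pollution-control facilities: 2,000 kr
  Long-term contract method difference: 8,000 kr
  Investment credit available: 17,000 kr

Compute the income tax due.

15,568 kr

General income tax:
  15,000 kr × 10% = 1,500 kr
  131,000 kr × 16% = 20,960 kr
  → 22,460 kr
  Less investment credit 17,000 kr → 5,460 kr

Alternative floor tax:
  Adjusted income: 146,000 kr + 2,000 kr + 8,000 kr = 156,000 kr
  Exemption: 115,000 kr − 20% × (156,000 kr − 83,000 kr) = 115,000 kr − 14,600 kr = 100,400 kr
  Base: 156,000 kr − 100,400 kr = 55,600 kr
  55,600 kr × 28% = 15,568 kr

15,568 kr > 5,460 kr, so the alternative floor tax is the binding amount.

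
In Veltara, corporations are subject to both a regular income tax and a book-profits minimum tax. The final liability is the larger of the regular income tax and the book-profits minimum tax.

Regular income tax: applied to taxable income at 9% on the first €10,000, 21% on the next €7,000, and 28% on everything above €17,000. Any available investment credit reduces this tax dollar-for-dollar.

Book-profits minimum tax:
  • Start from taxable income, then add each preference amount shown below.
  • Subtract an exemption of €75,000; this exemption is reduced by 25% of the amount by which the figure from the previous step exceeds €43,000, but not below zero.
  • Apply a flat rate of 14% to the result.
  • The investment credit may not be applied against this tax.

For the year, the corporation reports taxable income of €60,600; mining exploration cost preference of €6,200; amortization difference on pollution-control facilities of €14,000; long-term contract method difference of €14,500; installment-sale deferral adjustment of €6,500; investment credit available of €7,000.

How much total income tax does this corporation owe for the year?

Book-profits minimum tax:
  Adjusted income: €60,600 + €6,200 + €14,000 + €14,500 + €6,500 = €101,800
  Exemption: €75,000 − 25% × (€101,800 − €43,000) = €75,000 − €14,700 = €60,300
  Base: €101,800 − €60,300 = €41,500
  €41,500 × 14% = €5,810

Regular income tax:
  €10,000 × 9% = €900
  €7,000 × 21% = €1,470
  €43,600 × 28% = €12,208
  → €14,578
  Less investment credit €7,000 → €7,578

€7,578 > €5,810, so the regular income tax governs.

€7,578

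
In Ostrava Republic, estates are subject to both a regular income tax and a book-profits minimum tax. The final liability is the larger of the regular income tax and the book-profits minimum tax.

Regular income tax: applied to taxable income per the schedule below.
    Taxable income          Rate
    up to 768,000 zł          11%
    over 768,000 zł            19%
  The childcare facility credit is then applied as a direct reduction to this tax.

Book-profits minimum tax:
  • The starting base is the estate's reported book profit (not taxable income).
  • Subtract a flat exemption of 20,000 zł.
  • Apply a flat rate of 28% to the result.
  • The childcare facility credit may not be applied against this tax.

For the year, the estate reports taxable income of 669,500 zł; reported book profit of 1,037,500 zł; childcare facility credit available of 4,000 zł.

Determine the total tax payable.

Regular income tax:
  669,500 zł × 11% = 73,645 zł
  Less childcare facility credit 4,000 zł → 69,645 zł

Book-profits minimum tax:
  Base (reported book profit): 1,037,500 zł
  Less exemption 20,000 zł → base 1,017,500 zł
  1,017,500 zł × 28% = 284,900 zł

284,900 zł > 69,645 zł, so the book-profits minimum tax is the binding amount.

284,900 zł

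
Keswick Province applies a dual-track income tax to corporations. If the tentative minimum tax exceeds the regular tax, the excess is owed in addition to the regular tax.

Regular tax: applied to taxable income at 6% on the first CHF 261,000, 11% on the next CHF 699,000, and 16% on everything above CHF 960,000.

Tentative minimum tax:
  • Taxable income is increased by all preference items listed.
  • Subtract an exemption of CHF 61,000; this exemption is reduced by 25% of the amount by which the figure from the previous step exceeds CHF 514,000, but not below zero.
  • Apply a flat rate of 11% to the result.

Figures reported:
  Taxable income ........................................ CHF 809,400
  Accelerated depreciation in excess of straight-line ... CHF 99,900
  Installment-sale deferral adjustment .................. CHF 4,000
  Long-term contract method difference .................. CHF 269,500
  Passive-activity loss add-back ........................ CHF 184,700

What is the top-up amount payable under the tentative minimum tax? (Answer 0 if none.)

CHF 74,441

Tentative minimum tax:
  Adjusted income: CHF 809,400 + CHF 99,900 + CHF 4,000 + CHF 269,500 + CHF 184,700 = CHF 1,367,500
  Exemption: 25% × (CHF 1,367,500 − CHF 514,000) = CHF 213,375 ≥ CHF 61,000, so the exemption is fully phased out
  Base: CHF 1,367,500 − CHF 0 = CHF 1,367,500
  CHF 1,367,500 × 11% = CHF 150,425

Regular tax:
  CHF 261,000 × 6% = CHF 15,660
  CHF 548,400 × 11% = CHF 60,324
  → CHF 75,984

Excess of tentative minimum tax over regular tax: CHF 150,425 − CHF 75,984 = CHF 74,441.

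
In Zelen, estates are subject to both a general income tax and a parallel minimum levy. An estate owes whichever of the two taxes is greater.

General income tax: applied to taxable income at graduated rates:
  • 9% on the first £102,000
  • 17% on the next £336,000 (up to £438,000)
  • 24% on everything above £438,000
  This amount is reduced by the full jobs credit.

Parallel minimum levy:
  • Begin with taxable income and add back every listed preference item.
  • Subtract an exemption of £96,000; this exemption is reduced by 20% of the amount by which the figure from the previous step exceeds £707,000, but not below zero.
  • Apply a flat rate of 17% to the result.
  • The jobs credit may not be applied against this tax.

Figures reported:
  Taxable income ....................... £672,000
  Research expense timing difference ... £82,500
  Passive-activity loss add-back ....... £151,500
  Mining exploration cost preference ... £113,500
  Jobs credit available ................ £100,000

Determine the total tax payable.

£167,620

Parallel minimum levy:
  Adjusted income: £672,000 + £82,500 + £151,500 + £113,500 = £1,019,500
  Exemption: £96,000 − 20% × (£1,019,500 − £707,000) = £96,000 − £62,500 = £33,500
  Base: £1,019,500 − £33,500 = £986,000
  £986,000 × 17% = £167,620

General income tax:
  £102,000 × 9% = £9,180
  £336,000 × 17% = £57,120
  £234,000 × 24% = £56,160
  → £122,460
  Less jobs credit £100,000 → £22,460

£167,620 > £22,460, so the parallel minimum levy is the binding amount.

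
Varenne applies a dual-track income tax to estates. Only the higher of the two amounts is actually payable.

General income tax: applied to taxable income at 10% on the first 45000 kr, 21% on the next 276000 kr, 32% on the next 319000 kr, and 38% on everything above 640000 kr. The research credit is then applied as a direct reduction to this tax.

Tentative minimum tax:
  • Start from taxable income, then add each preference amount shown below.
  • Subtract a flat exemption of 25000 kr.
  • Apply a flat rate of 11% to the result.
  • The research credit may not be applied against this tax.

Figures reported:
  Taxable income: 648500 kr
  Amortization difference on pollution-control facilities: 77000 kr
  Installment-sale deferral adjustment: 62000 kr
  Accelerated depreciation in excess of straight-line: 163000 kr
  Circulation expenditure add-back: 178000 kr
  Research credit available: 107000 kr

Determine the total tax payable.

121385 kr

General income tax:
  45000 kr × 10% = 4500 kr
  276000 kr × 21% = 57960 kr
  319000 kr × 32% = 102080 kr
  8500 kr × 38% = 3230 kr
  → 167770 kr
  Less research credit 107000 kr → 60770 kr

Tentative minimum tax:
  Adjusted income: 648500 kr + 77000 kr + 62000 kr + 163000 kr + 178000 kr = 1128500 kr
  Less exemption 25000 kr → base 1103500 kr
  1103500 kr × 11% = 121385 kr

121385 kr > 60770 kr, so the tentative minimum tax is the binding amount.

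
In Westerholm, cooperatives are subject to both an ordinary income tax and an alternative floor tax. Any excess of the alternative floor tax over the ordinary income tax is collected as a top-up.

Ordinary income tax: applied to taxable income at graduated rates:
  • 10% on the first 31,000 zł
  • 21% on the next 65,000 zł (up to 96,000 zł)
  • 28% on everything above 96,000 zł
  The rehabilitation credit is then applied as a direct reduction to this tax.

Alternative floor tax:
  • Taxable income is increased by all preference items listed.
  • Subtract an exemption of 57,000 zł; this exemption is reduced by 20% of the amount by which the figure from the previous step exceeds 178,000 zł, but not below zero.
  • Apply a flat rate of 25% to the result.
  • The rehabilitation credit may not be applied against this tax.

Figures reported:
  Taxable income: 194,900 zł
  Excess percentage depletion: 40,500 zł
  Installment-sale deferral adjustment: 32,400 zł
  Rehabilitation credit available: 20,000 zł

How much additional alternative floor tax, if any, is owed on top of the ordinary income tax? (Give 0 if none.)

32,748 zł

Ordinary income tax:
  31,000 zł × 10% = 3,100 zł
  65,000 zł × 21% = 13,650 zł
  98,900 zł × 28% = 27,692 zł
  → 44,442 zł
  Less rehabilitation credit 20,000 zł → 24,442 zł

Alternative floor tax:
  Adjusted income: 194,900 zł + 40,500 zł + 32,400 zł = 267,800 zł
  Exemption: 57,000 zł − 20% × (267,800 zł − 178,000 zł) = 57,000 zł − 17,960 zł = 39,040 zł
  Base: 267,800 zł − 39,040 zł = 228,760 zł
  228,760 zł × 25% = 57,190 zł

Excess of alternative floor tax over ordinary income tax: 57,190 zł − 24,442 zł = 32,748 zł.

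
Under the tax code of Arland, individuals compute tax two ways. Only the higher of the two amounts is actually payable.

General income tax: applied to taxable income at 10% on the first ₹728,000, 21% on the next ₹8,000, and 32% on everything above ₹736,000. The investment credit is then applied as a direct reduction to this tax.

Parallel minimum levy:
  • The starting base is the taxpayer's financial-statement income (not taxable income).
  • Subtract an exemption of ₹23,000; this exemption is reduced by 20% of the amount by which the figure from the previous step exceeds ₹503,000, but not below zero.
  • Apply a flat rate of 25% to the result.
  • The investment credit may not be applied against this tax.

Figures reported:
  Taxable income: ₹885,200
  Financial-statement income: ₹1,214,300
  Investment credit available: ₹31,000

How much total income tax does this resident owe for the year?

₹303,575

General income tax:
  ₹728,000 × 10% = ₹72,800
  ₹8,000 × 21% = ₹1,680
  ₹149,200 × 32% = ₹47,744
  → ₹122,224
  Less investment credit ₹31,000 → ₹91,224

Parallel minimum levy:
  Base (financial-statement income): ₹1,214,300
  Exemption: 20% × (₹1,214,300 − ₹503,000) = ₹142,260 ≥ ₹23,000, so the exemption is fully phased out
  Base: ₹1,214,300 − ₹0 = ₹1,214,300
  ₹1,214,300 × 25% = ₹303,575

₹303,575 > ₹91,224, so the parallel minimum levy is the binding amount.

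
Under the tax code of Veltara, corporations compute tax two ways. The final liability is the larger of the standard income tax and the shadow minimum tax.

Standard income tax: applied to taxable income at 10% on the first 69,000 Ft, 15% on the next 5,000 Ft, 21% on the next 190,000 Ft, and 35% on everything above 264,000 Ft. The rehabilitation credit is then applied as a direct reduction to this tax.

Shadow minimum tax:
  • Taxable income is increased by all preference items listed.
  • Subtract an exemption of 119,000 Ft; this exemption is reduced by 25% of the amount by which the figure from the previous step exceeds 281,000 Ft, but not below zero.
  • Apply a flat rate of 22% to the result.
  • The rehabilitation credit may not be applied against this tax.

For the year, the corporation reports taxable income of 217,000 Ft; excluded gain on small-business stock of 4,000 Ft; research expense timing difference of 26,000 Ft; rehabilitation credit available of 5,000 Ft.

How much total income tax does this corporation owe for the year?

32,680 Ft

Shadow minimum tax:
  Adjusted income: 217,000 Ft + 4,000 Ft + 26,000 Ft = 247,000 Ft
  Exemption: 247,000 Ft ≤ 281,000 Ft, so full 119,000 Ft applies
  Base: 247,000 Ft − 119,000 Ft = 128,000 Ft
  128,000 Ft × 22% = 28,160 Ft

Standard income tax:
  69,000 Ft × 10% = 6,900 Ft
  5,000 Ft × 15% = 750 Ft
  143,000 Ft × 21% = 30,030 Ft
  → 37,680 Ft
  Less rehabilitation credit 5,000 Ft → 32,680 Ft

32,680 Ft > 28,160 Ft, so the standard income tax governs.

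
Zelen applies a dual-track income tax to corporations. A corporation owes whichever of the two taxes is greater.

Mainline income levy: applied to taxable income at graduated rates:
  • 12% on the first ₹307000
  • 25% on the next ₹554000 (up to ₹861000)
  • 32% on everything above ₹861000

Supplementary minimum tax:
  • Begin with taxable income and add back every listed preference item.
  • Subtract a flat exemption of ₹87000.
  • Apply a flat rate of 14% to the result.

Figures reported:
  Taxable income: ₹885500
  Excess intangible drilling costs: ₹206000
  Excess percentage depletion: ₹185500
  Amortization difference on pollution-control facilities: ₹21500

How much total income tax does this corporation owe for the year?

₹183180

Supplementary minimum tax:
  Adjusted income: ₹885500 + ₹206000 + ₹185500 + ₹21500 = ₹1298500
  Less exemption ₹87000 → base ₹1211500
  ₹1211500 × 14% = ₹169610

Mainline income levy:
  ₹307000 × 12% = ₹36840
  ₹554000 × 25% = ₹138500
  ₹24500 × 32% = ₹7840
  → ₹183180

₹183180 > ₹169610, so the mainline income levy governs.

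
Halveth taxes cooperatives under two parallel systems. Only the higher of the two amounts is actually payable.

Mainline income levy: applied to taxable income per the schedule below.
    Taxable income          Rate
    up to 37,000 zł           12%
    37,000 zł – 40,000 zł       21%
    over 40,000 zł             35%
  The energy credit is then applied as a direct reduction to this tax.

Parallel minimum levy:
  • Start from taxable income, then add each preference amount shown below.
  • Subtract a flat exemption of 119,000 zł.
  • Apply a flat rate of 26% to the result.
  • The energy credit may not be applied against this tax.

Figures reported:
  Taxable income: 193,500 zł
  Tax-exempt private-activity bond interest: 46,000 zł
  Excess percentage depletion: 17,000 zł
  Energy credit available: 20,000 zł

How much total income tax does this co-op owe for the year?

38,795 zł

Parallel minimum levy:
  Adjusted income: 193,500 zł + 46,000 zł + 17,000 zł = 256,500 zł
  Less exemption 119,000 zł → base 137,500 zł
  137,500 zł × 26% = 35,750 zł

Mainline income levy:
  37,000 zł × 12% = 4,440 zł
  3,000 zł × 21% = 630 zł
  153,500 zł × 35% = 53,725 zł
  → 58,795 zł
  Less energy credit 20,000 zł → 38,795 zł

38,795 zł > 35,750 zł, so the mainline income levy governs.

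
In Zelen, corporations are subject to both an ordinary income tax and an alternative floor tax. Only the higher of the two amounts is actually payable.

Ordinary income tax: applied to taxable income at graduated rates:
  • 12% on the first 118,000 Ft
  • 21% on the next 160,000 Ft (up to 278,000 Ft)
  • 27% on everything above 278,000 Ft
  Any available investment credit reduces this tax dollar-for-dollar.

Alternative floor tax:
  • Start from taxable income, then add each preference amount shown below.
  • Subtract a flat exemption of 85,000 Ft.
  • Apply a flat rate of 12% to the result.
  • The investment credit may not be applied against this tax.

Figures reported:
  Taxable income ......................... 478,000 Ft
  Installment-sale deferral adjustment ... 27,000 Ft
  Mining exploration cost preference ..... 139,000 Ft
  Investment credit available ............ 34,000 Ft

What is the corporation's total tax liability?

67,760 Ft

Ordinary income tax:
  118,000 Ft × 12% = 14,160 Ft
  160,000 Ft × 21% = 33,600 Ft
  200,000 Ft × 27% = 54,000 Ft
  → 101,760 Ft
  Less investment credit 34,000 Ft → 67,760 Ft

Alternative floor tax:
  Adjusted income: 478,000 Ft + 27,000 Ft + 139,000 Ft = 644,000 Ft
  Less exemption 85,000 Ft → base 559,000 Ft
  559,000 Ft × 12% = 67,080 Ft

67,760 Ft > 67,080 Ft, so the ordinary income tax governs.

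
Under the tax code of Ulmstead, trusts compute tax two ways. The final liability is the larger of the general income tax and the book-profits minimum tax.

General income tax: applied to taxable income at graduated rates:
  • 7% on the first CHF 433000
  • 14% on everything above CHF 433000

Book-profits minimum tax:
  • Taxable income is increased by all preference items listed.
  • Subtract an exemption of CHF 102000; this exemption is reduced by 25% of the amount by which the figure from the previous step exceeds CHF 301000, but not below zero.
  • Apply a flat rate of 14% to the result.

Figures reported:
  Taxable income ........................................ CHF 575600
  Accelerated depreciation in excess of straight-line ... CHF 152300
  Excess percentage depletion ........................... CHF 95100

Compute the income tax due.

Book-profits minimum tax:
  Adjusted income: CHF 575600 + CHF 152300 + CHF 95100 = CHF 823000
  Exemption: 25% × (CHF 823000 − CHF 301000) = CHF 130500 ≥ CHF 102000, so the exemption is fully phased out
  Base: CHF 823000 − CHF 0 = CHF 823000
  CHF 823000 × 14% = CHF 115220

General income tax:
  CHF 433000 × 7% = CHF 30310
  CHF 142600 × 14% = CHF 19964
  → CHF 50274

CHF 115220 > CHF 50274, so the book-profits minimum tax is the binding amount.

CHF 115220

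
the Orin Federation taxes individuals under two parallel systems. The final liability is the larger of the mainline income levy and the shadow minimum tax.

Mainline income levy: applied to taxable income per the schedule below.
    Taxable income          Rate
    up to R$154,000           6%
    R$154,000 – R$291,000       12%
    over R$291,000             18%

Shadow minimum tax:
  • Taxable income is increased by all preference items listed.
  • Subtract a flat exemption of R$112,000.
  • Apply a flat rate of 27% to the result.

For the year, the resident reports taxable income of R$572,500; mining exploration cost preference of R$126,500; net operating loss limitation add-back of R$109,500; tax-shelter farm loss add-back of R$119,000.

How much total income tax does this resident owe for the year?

Mainline income levy:
  R$154,000 × 6% = R$9,240
  R$137,000 × 12% = R$16,440
  R$281,500 × 18% = R$50,670
  → R$76,350

Shadow minimum tax:
  Adjusted income: R$572,500 + R$126,500 + R$109,500 + R$119,000 = R$927,500
  Less exemption R$112,000 → base R$815,500
  R$815,500 × 27% = R$220,185

R$220,185 > R$76,350, so the shadow minimum tax is the binding amount.

R$220,185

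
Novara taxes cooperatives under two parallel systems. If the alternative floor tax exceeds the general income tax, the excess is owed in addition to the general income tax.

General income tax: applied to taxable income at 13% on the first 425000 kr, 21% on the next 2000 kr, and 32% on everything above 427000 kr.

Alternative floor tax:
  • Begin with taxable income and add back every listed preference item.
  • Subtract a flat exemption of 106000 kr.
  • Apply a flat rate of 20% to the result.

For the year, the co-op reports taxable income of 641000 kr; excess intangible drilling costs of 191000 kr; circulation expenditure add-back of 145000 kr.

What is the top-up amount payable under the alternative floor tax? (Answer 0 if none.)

50050 kr

General income tax:
  425000 kr × 13% = 55250 kr
  2000 kr × 21% = 420 kr
  214000 kr × 32% = 68480 kr
  → 124150 kr

Alternative floor tax:
  Adjusted income: 641000 kr + 191000 kr + 145000 kr = 977000 kr
  Less exemption 106000 kr → base 871000 kr
  871000 kr × 20% = 174200 kr

Excess of alternative floor tax over general income tax: 174200 kr − 124150 kr = 50050 kr.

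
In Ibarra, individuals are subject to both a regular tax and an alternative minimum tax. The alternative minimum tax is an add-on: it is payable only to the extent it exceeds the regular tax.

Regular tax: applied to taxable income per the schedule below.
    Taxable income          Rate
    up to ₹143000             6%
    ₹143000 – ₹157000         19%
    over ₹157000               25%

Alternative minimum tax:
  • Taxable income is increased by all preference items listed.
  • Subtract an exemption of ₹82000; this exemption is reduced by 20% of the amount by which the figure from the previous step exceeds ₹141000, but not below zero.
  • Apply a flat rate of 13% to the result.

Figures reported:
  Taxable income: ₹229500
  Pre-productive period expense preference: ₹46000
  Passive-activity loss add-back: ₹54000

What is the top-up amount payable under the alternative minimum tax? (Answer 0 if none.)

₹7711

Regular tax:
  ₹143000 × 6% = ₹8580
  ₹14000 × 19% = ₹2660
  ₹72500 × 25% = ₹18125
  → ₹29365

Alternative minimum tax:
  Adjusted income: ₹229500 + ₹46000 + ₹54000 = ₹329500
  Exemption: ₹82000 − 20% × (₹329500 − ₹141000) = ₹82000 − ₹37700 = ₹44300
  Base: ₹329500 − ₹44300 = ₹285200
  ₹285200 × 13% = ₹37076

Excess of alternative minimum tax over regular tax: ₹37076 − ₹29365 = ₹7711.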